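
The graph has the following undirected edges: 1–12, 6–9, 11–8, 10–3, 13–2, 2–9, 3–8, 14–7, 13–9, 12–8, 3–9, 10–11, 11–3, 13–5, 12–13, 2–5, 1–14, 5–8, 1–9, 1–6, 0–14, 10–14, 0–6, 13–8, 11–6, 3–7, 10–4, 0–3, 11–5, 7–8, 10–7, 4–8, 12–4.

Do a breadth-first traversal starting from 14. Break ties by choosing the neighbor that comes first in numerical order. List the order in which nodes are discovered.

14 → 0 → 1 → 7 → 10 → 3 → 6 → 9 → 12 → 8 → 4 → 11 → 2 → 13 → 5

Visit 14; enqueue 0, 1, 7, 10 → queue [0, 1, 7, 10]
Visit 0; enqueue 3, 6 → queue [1, 7, 10, 3, 6]
Visit 1; enqueue 9, 12 → queue [7, 10, 3, 6, 9, 12]
Visit 7; enqueue 8 → queue [10, 3, 6, 9, 12, 8]
Visit 10; enqueue 4, 11 → queue [3, 6, 9, 12, 8, 4, 11]
Visit 3 → queue [6, 9, 12, 8, 4, 11]
Visit 6 → queue [9, 12, 8, 4, 11]
Visit 9; enqueue 2, 13 → queue [12, 8, 4, 11, 2, 13]
Visit 12 → queue [8, 4, 11, 2, 13]
Visit 8; enqueue 5 → queue [4, 11, 2, 13, 5]
Visit 4 → queue [11, 2, 13, 5]
Visit 11 → queue [2, 13, 5]
Visit 2 → queue [13, 5]
Visit 13 → queue [5]
Visit 5 → queue []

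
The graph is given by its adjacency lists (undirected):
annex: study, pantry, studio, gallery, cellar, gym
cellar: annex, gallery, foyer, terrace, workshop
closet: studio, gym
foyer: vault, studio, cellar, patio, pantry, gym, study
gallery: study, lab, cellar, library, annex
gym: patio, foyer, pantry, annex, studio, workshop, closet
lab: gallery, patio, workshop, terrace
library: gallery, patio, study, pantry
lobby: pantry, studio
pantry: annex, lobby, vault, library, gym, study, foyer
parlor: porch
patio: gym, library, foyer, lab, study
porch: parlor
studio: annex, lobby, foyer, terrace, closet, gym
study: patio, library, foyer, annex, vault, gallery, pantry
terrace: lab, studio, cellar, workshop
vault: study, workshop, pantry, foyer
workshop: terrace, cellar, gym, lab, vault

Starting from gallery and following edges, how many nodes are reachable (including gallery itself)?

16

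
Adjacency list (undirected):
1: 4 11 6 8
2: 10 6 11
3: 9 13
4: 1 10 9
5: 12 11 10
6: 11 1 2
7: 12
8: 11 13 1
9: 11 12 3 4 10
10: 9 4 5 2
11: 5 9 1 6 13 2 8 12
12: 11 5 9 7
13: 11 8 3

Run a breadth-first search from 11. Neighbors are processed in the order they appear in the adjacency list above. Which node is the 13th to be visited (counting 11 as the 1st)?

7

Visit 11; enqueue 5, 9, 1, 6, 13, 2, 8, 12 → queue [5, 9, 1, 6, 13, 2, 8, 12]
Visit 5; enqueue 10 → queue [9, 1, 6, 13, 2, 8, 12, 10]
Visit 9; enqueue 3, 4 → queue [1, 6, 13, 2, 8, 12, 10, 3, 4]
Visit 1 → queue [6, 13, 2, 8, 12, 10, 3, 4]
Visit 6 → queue [13, 2, 8, 12, 10, 3, 4]
Visit 13 → queue [2, 8, 12, 10, 3, 4]
Visit 2 → queue [8, 12, 10, 3, 4]
Visit 8 → queue [12, 10, 3, 4]
Visit 12; enqueue 7 → queue [10, 3, 4, 7]
Visit 10 → queue [3, 4, 7]
Visit 3 → queue [4, 7]
Visit 4 → queue [7]
Visit 7 → queue []

Visit order: 11, 5, 9, 1, 6, 13, 2, 8, 12, 10, 3, 4, 7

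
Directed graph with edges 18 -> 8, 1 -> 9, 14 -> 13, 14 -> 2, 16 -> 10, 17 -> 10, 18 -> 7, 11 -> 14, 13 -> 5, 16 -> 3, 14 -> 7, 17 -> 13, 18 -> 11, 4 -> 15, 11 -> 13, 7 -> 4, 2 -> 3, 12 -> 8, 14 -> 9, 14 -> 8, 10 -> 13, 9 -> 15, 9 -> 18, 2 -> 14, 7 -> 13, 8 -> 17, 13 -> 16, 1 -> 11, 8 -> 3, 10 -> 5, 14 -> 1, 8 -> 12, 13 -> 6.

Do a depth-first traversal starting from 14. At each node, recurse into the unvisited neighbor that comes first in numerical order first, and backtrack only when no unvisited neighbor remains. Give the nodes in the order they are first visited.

14 → 1 → 9 → 15 → 18 → 7 → 4 → 13 → 5 → 6 → 16 → 3 → 10 → 8 → 12 → 17 → 11 → 2

Visit 14
14 → 1
1 → 9
9 → 15
9 → 18
18 → 7
7 → 4
7 → 13
13 → 5
13 → 6
13 → 16
16 → 3
16 → 10
18 → 8
8 → 12
8 → 17
18 → 11
14 → 2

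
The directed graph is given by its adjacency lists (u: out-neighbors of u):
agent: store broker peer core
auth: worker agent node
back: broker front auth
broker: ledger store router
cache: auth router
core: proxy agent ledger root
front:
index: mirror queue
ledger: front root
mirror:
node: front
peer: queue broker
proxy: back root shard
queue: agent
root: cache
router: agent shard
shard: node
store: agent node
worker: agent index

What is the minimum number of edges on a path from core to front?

Level 0: core
Level 1: agent, ledger, proxy, root
Level 2: back, broker, cache, front, peer, shard, store
Level 3: auth, node, queue, router
Level 4: worker
Level 5: index
Level 6: mirror
front first appears at level 2.

2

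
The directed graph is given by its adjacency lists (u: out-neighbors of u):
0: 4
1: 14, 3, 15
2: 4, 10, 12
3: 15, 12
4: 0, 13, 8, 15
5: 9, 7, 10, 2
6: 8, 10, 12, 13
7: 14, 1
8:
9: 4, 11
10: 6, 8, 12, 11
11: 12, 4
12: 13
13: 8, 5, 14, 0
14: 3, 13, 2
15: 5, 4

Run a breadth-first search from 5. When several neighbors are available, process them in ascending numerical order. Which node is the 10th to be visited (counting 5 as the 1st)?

11

Visit 5; enqueue 2, 7, 9, 10 → queue [2, 7, 9, 10]
Visit 2; enqueue 4, 12 → queue [7, 9, 10, 4, 12]
Visit 7; enqueue 1, 14 → queue [9, 10, 4, 12, 1, 14]
Visit 9; enqueue 11 → queue [10, 4, 12, 1, 14, 11]
Visit 10; enqueue 6, 8 → queue [4, 12, 1, 14, 11, 6, 8]
Visit 4; enqueue 0, 13, 15 → queue [12, 1, 14, 11, 6, 8, 0, 13, 15]
Visit 12 → queue [1, 14, 11, 6, 8, 0, 13, 15]
Visit 1; enqueue 3 → queue [14, 11, 6, 8, 0, 13, 15, 3]
Visit 14 → queue [11, 6, 8, 0, 13, 15, 3]
Visit 11 → queue [6, 8, 0, 13, 15, 3]
Visit 6 → queue [8, 0, 13, 15, 3]
Visit 8 → queue [0, 13, 15, 3]
Visit 0 → queue [13, 15, 3]
Visit 13 → queue [15, 3]
Visit 15 → queue [3]
Visit 3 → queue []

Visit order: 5, 2, 7, 9, 10, 4, 12, 1, 14, 11, 6, 8, 0, 13, 15, 3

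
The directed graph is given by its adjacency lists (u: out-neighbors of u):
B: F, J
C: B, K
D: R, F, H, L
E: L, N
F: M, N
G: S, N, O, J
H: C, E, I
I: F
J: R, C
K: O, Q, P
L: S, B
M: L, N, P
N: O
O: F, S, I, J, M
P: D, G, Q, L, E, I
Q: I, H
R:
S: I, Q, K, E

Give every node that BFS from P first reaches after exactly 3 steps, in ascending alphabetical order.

Level 0: P
Level 1: D, E, G, I, L, Q
Level 2: B, F, H, J, N, O, R, S
Level 3: C, K, M

C, K, M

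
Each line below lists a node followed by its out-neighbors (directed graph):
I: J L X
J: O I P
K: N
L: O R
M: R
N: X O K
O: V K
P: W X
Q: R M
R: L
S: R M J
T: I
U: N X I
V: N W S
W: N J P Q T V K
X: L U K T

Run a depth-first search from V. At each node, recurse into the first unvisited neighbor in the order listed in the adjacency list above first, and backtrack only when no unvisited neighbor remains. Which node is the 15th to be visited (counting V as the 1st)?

T

Visit V
V → N
N → X
X → L
L → O
O → K
L → R
X → U
U → I
I → J
J → P
P → W
W → Q
Q → M
W → T
V → S

Visit order: V, N, X, L, O, K, R, U, I, J, P, W, Q, M, T, S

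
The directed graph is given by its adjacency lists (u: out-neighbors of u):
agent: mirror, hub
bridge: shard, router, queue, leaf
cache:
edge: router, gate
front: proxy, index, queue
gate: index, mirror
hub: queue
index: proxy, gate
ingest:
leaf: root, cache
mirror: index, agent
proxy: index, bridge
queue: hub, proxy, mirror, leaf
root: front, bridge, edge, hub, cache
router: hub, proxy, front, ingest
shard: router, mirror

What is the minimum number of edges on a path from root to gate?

2

Level 0: root
Level 1: bridge, cache, edge, front, hub
Level 2: gate, index, leaf, proxy, queue, router, shard
Level 3: ingest, mirror
Level 4: agent
gate first appears at level 2.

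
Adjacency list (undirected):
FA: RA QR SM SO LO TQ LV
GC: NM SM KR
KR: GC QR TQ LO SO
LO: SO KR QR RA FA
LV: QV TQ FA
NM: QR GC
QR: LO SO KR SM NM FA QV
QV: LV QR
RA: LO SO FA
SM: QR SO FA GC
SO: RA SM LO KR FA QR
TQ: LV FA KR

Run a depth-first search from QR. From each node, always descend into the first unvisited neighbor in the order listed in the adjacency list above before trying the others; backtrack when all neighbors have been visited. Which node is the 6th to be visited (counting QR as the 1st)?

SM

Visit QR
QR → LO
LO → SO
SO → RA
RA → FA
FA → SM
SM → GC
GC → NM
GC → KR
KR → TQ
TQ → LV
LV → QV

Visit order: QR, LO, SO, RA, FA, SM, GC, NM, KR, TQ, LV, QV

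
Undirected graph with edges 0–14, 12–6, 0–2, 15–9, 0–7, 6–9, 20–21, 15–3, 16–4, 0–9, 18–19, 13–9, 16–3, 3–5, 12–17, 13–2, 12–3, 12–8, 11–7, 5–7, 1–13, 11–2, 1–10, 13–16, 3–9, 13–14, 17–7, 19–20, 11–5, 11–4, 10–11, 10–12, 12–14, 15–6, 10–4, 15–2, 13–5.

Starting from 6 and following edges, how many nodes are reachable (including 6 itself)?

BFS from 6 visits: 6, 9, 12, 15, 0, 3, 13, 8, 10, 14, 17, 2, 7, 5, 16, 1, 4, 11
Reachable nodes: 18 of 22 total.

18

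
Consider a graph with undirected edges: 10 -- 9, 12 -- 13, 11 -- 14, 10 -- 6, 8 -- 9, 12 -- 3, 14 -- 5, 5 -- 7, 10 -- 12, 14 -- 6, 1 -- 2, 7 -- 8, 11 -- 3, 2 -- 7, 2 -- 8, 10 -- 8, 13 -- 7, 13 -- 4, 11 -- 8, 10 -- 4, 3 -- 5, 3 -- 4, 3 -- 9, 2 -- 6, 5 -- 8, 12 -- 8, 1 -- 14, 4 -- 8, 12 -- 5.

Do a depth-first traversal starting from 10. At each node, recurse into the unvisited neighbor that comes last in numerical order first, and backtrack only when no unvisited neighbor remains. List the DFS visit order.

10 → 12 → 13 → 7 → 8 → 11 → 14 → 6 → 2 → 1 → 5 → 3 → 9 → 4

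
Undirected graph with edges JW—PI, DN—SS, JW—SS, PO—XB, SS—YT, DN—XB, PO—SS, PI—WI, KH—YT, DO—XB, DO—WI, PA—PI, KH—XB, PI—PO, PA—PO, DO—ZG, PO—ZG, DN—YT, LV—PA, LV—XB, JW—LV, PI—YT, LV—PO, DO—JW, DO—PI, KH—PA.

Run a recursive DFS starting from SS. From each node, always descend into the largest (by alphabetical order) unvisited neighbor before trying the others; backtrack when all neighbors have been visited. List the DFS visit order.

SS → YT → PI → WI → DO → ZG → PO → XB → LV → PA → KH → JW → DN

Visit SS
SS → YT
YT → PI
PI → WI
WI → DO
DO → ZG
ZG → PO
PO → XB
XB → LV
LV → PA
PA → KH
LV → JW
XB → DN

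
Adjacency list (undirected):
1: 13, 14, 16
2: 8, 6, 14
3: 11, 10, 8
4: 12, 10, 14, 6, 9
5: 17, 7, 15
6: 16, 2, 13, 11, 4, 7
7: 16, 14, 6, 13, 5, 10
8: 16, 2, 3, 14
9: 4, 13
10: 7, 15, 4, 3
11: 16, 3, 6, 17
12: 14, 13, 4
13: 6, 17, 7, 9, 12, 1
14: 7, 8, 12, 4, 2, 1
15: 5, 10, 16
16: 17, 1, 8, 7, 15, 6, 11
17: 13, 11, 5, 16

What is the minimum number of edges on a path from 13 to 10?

Level 0: 13
Level 1: 1, 6, 7, 9, 12, 17
Level 2: 2, 4, 5, 10, 11, 14, 16
Level 3: 3, 8, 15
10 first appears at level 2.

2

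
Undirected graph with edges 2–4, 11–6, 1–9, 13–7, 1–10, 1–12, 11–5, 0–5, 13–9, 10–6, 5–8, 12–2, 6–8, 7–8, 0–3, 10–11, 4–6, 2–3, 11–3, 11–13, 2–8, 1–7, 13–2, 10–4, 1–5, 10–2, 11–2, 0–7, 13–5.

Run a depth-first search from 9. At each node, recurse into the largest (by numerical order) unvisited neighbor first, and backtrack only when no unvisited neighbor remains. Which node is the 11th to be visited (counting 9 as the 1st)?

Visit 9
9 → 13
13 → 11
11 → 10
10 → 6
6 → 8
8 → 7
7 → 1
1 → 12
12 → 2
2 → 4
2 → 3
3 → 0
0 → 5

Visit order: 9, 13, 11, 10, 6, 8, 7, 1, 12, 2, 4, 3, 0, 5

4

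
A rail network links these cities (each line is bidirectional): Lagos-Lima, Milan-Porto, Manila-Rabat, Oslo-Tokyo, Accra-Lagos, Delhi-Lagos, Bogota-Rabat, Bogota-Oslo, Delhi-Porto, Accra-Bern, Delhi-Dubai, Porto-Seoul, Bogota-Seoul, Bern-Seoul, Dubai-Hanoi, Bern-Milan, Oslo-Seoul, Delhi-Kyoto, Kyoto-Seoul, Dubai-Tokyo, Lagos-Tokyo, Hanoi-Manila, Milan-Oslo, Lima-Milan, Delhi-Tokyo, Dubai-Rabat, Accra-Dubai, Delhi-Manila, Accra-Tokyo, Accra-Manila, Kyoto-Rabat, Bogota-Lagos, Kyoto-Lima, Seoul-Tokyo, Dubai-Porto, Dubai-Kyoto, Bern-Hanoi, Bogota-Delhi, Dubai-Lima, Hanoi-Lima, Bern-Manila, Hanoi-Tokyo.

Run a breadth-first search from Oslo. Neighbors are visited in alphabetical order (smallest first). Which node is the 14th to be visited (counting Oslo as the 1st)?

Visit Oslo; enqueue Bogota, Milan, Seoul, Tokyo → queue [Bogota, Milan, Seoul, Tokyo]
Visit Bogota; enqueue Delhi, Lagos, Rabat → queue [Milan, Seoul, Tokyo, Delhi, Lagos, Rabat]
Visit Milan; enqueue Bern, Lima, Porto → queue [Seoul, Tokyo, Delhi, Lagos, Rabat, Bern, Lima, Porto]
Visit Seoul; enqueue Kyoto → queue [Tokyo, Delhi, Lagos, Rabat, Bern, Lima, Porto, Kyoto]
Visit Tokyo; enqueue Accra, Dubai, Hanoi → queue [Delhi, Lagos, Rabat, Bern, Lima, Porto, Kyoto, Accra, Dubai, Hanoi]
Visit Delhi; enqueue Manila → queue [Lagos, Rabat, Bern, Lima, Porto, Kyoto, Accra, Dubai, Hanoi, Manila]
Visit Lagos → queue [Rabat, Bern, Lima, Porto, Kyoto, Accra, Dubai, Hanoi, Manila]
Visit Rabat → queue [Bern, Lima, Porto, Kyoto, Accra, Dubai, Hanoi, Manila]
Visit Bern → queue [Lima, Porto, Kyoto, Accra, Dubai, Hanoi, Manila]
Visit Lima → queue [Porto, Kyoto, Accra, Dubai, Hanoi, Manila]
Visit Porto → queue [Kyoto, Accra, Dubai, Hanoi, Manila]
Visit Kyoto → queue [Accra, Dubai, Hanoi, Manila]
Visit Accra → queue [Dubai, Hanoi, Manila]
Visit Dubai → queue [Hanoi, Manila]
Visit Hanoi → queue [Manila]
Visit Manila → queue []

Visit order: Oslo, Bogota, Milan, Seoul, Tokyo, Delhi, Lagos, Rabat, Bern, Lima, Porto, Kyoto, Accra, Dubai, Hanoi, Manila

Dubai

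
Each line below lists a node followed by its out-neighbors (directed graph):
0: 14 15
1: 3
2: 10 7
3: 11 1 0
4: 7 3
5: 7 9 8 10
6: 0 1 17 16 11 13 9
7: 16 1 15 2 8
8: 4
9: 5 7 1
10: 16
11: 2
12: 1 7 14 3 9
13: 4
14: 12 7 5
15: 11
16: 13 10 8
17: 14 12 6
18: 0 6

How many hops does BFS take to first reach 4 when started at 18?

Level 0: 18
Level 1: 0, 6
Level 2: 1, 9, 11, 13, 14, 15, 16, 17
Level 3: 2, 3, 4, 5, 7, 8, 10, 12
4 first appears at level 3.

3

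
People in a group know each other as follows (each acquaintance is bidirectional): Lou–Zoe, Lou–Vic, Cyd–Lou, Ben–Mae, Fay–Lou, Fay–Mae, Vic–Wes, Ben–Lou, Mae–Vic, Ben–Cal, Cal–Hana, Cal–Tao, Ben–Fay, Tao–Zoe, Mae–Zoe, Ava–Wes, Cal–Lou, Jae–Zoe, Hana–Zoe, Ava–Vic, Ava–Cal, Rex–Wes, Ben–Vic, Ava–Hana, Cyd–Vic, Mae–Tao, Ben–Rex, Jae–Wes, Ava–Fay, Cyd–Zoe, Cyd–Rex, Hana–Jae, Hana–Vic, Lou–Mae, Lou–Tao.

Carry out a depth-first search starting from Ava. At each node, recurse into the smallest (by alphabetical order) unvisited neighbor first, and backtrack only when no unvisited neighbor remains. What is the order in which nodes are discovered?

Visit Ava
Ava → Cal
Cal → Ben
Ben → Fay
Fay → Lou
Lou → Cyd
Cyd → Rex
Rex → Wes
Wes → Jae
Jae → Hana
Hana → Vic
Vic → Mae
Mae → Tao
Tao → Zoe

Ava -> Cal -> Ben -> Fay -> Lou -> Cyd -> Rex -> Wes -> Jae -> Hana -> Vic -> Mae -> Tao -> Zoe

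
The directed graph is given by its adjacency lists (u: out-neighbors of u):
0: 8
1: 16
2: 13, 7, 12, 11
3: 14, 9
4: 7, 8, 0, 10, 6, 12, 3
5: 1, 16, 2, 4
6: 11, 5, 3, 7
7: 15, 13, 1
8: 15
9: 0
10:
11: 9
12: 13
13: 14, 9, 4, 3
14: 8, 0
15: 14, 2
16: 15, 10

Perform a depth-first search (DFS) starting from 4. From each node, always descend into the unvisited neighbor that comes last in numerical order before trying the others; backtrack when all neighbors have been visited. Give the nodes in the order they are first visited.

Visit 4
4 → 12
12 → 13
13 → 14
14 → 8
8 → 15
15 → 2
2 → 11
11 → 9
9 → 0
2 → 7
7 → 1
1 → 16
16 → 10
13 → 3
4 → 6
6 → 5

4 12 13 14 8 15 2 11 9 0 7 1 16 10 3 6 5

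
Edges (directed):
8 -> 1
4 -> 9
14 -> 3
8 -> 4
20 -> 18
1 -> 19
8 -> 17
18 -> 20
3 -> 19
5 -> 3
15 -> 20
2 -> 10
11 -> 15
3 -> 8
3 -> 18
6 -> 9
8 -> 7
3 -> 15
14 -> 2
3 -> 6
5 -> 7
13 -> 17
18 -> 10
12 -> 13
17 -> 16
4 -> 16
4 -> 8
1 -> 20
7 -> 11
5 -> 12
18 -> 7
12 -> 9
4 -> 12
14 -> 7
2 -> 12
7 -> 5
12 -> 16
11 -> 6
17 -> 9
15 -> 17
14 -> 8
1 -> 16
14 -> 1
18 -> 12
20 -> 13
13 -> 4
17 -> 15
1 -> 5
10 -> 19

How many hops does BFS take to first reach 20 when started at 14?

Level 0: 14
Level 1: 1, 2, 3, 7, 8
Level 2: 4, 5, 6, 10, 11, 12, 15, 16, 17, 18, 19, 20
Level 3: 9, 13
20 first appears at level 2.

2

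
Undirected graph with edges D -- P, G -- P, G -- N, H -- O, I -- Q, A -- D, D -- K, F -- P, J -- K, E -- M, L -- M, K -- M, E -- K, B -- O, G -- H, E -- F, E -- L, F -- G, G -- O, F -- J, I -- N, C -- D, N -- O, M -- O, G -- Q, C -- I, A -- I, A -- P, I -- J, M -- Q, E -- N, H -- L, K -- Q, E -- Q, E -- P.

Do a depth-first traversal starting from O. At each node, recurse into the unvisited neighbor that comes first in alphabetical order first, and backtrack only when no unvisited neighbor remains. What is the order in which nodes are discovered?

O, B, G, F, E, K, D, A, I, C, J, N, Q, M, L, H, P

Visit O
O → B
O → G
G → F
F → E
E → K
K → D
D → A
A → I
I → C
I → J
I → N
I → Q
Q → M
M → L
L → H
A → P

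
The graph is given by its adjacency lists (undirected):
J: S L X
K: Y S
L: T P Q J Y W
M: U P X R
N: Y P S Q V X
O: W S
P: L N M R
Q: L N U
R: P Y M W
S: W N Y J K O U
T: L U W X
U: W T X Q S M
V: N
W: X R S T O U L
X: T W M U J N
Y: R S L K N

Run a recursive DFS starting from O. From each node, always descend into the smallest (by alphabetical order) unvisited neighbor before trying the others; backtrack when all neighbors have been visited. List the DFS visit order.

O S J L P M R W T U Q N V X Y K

Visit O
O → S
S → J
J → L
L → P
P → M
M → R
R → W
W → T
T → U
U → Q
Q → N
N → V
N → X
N → Y
Y → K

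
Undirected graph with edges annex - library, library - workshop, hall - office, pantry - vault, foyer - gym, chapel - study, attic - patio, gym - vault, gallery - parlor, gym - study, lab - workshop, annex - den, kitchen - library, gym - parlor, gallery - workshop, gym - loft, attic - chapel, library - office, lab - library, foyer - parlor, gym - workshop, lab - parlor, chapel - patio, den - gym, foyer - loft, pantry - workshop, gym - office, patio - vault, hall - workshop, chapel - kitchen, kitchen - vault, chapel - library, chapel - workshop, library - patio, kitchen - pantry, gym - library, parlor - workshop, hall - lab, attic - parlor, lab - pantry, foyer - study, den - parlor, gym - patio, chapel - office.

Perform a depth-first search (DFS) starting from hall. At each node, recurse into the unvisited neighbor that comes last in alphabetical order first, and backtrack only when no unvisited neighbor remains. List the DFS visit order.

hall, workshop, parlor, lab, pantry, vault, patio, library, office, gym, study, foyer, loft, chapel, kitchen, attic, den, annex, gallery

Visit hall
hall → workshop
workshop → parlor
parlor → lab
lab → pantry
pantry → vault
vault → patio
patio → library
library → office
office → gym
gym → study
study → foyer
foyer → loft
study → chapel
chapel → kitchen
chapel → attic
gym → den
den → annex
parlor → gallery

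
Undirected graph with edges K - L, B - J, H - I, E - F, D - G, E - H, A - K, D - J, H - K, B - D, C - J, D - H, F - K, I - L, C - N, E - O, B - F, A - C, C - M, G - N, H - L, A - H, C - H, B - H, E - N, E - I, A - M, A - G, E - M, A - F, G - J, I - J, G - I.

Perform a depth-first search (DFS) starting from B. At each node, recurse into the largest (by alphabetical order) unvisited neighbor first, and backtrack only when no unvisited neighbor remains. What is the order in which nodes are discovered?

B, J, I, L, K, H, E, O, N, G, D, A, M, C, F

Visit B
B → J
J → I
I → L
L → K
K → H
H → E
E → O
E → N
N → G
G → D
G → A
A → M
M → C
A → F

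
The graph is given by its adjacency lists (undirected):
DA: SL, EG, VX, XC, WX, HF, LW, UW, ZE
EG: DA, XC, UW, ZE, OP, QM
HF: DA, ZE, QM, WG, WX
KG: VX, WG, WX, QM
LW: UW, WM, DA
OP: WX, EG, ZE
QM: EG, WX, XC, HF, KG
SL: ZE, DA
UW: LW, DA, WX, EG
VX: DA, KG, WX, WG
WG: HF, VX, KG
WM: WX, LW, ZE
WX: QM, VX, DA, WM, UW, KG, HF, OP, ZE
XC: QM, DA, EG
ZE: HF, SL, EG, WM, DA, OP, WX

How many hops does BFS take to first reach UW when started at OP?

2

Level 0: OP
Level 1: EG, WX, ZE
Level 2: DA, HF, KG, QM, SL, UW, VX, WM, XC
Level 3: LW, WG
UW first appears at level 2.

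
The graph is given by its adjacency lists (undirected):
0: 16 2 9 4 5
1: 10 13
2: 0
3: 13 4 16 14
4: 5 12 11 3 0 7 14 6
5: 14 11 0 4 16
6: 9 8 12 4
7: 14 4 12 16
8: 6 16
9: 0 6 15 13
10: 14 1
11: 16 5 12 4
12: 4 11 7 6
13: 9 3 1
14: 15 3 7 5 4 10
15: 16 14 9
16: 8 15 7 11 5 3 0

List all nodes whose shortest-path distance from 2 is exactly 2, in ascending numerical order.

4, 5, 9, 16

Level 0: 2
Level 1: 0
Level 2: 4, 5, 9, 16
Level 3: 3, 6, 7, 8, 11, 12, 13, 14, 15
Level 4: 1, 10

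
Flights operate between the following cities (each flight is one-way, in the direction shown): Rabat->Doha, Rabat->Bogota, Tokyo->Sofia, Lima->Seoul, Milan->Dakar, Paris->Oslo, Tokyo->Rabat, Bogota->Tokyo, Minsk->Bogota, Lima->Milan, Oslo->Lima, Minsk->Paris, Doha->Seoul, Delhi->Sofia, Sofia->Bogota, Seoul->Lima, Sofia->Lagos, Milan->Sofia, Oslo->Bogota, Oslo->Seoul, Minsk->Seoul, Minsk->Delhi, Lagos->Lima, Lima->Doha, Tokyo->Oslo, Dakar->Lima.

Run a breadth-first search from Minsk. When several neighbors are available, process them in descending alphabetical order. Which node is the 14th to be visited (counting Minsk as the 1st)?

Dakar

Visit Minsk; enqueue Seoul, Paris, Delhi, Bogota → queue [Seoul, Paris, Delhi, Bogota]
Visit Seoul; enqueue Lima → queue [Paris, Delhi, Bogota, Lima]
Visit Paris; enqueue Oslo → queue [Delhi, Bogota, Lima, Oslo]
Visit Delhi; enqueue Sofia → queue [Bogota, Lima, Oslo, Sofia]
Visit Bogota; enqueue Tokyo → queue [Lima, Oslo, Sofia, Tokyo]
Visit Lima; enqueue Milan, Doha → queue [Oslo, Sofia, Tokyo, Milan, Doha]
Visit Oslo → queue [Sofia, Tokyo, Milan, Doha]
Visit Sofia; enqueue Lagos → queue [Tokyo, Milan, Doha, Lagos]
Visit Tokyo; enqueue Rabat → queue [Milan, Doha, Lagos, Rabat]
Visit Milan; enqueue Dakar → queue [Doha, Lagos, Rabat, Dakar]
Visit Doha → queue [Lagos, Rabat, Dakar]
Visit Lagos → queue [Rabat, Dakar]
Visit Rabat → queue [Dakar]
Visit Dakar → queue []

Visit order: Minsk, Seoul, Paris, Delhi, Bogota, Lima, Oslo, Sofia, Tokyo, Milan, Doha, Lagos, Rabat, Dakar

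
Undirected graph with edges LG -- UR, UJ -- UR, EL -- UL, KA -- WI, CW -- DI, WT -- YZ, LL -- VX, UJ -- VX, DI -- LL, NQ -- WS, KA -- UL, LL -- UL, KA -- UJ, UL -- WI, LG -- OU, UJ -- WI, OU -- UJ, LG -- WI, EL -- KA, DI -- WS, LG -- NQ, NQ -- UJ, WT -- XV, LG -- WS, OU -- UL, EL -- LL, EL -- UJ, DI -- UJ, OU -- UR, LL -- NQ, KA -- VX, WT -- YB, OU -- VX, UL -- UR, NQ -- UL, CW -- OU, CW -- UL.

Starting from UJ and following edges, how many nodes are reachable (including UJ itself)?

14

BFS from UJ visits: UJ, DI, EL, KA, NQ, OU, UR, VX, WI, CW, LL, WS, UL, LG
Reachable nodes: 14 of 18 total.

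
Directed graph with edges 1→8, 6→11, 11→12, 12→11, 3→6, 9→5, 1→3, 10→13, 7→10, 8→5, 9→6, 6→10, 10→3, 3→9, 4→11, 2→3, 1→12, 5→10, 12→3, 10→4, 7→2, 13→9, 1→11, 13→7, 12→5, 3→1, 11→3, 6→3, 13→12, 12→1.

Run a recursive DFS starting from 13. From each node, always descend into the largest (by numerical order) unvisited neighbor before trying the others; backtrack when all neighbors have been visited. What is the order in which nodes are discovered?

13, 12, 11, 3, 9, 6, 10, 4, 5, 1, 8, 7, 2

Visit 13
13 → 12
12 → 11
11 → 3
3 → 9
9 → 6
6 → 10
10 → 4
9 → 5
3 → 1
1 → 8
13 → 7
7 → 2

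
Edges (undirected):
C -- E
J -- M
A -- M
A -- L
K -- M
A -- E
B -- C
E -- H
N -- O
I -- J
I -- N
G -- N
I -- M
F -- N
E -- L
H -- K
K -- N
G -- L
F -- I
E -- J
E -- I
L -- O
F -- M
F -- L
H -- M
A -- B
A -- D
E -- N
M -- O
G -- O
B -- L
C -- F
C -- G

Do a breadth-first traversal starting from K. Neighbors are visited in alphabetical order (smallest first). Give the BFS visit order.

Visit K; enqueue H, M, N → queue [H, M, N]
Visit H; enqueue E → queue [M, N, E]
Visit M; enqueue A, F, I, J, O → queue [N, E, A, F, I, J, O]
Visit N; enqueue G → queue [E, A, F, I, J, O, G]
Visit E; enqueue C, L → queue [A, F, I, J, O, G, C, L]
Visit A; enqueue B, D → queue [F, I, J, O, G, C, L, B, D]
Visit F → queue [I, J, O, G, C, L, B, D]
Visit I → queue [J, O, G, C, L, B, D]
Visit J → queue [O, G, C, L, B, D]
Visit O → queue [G, C, L, B, D]
Visit G → queue [C, L, B, D]
Visit C → queue [L, B, D]
Visit L → queue [B, D]
Visit B → queue [D]
Visit D → queue []

K → H → M → N → E → A → F → I → J → O → G → C → L → B → D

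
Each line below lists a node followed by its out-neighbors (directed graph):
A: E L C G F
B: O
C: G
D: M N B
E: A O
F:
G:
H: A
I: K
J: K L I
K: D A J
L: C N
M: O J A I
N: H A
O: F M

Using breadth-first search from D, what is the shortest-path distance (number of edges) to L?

Level 0: D
Level 1: B, M, N
Level 2: A, H, I, J, O
Level 3: C, E, F, G, K, L
L first appears at level 3.

3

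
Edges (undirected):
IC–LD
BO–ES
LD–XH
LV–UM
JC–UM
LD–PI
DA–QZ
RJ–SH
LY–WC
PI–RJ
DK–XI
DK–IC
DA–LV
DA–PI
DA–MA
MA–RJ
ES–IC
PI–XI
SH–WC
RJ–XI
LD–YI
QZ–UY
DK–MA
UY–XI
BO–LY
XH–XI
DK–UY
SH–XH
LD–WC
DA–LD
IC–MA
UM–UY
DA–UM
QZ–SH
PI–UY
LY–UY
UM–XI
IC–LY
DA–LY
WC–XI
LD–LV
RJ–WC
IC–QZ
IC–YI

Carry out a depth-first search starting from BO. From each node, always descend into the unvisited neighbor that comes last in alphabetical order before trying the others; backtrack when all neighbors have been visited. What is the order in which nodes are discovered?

Visit BO
BO → LY
LY → WC
WC → XI
XI → XH
XH → SH
SH → RJ
RJ → PI
PI → UY
UY → UM
UM → LV
LV → LD
LD → YI
YI → IC
IC → QZ
QZ → DA
DA → MA
MA → DK
IC → ES
UM → JC

BO → LY → WC → XI → XH → SH → RJ → PI → UY → UM → LV → LD → YI → IC → QZ → DA → MA → DK → ES → JC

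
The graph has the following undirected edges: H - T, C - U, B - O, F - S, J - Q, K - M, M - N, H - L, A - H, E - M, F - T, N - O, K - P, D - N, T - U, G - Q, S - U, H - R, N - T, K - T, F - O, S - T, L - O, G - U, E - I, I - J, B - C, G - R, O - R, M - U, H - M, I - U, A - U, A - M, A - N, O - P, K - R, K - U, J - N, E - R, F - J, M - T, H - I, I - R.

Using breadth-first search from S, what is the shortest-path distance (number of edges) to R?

Level 0: S
Level 1: F, T, U
Level 2: A, C, G, H, I, J, K, M, N, O
Level 3: B, D, E, L, P, Q, R
R first appears at level 3.

3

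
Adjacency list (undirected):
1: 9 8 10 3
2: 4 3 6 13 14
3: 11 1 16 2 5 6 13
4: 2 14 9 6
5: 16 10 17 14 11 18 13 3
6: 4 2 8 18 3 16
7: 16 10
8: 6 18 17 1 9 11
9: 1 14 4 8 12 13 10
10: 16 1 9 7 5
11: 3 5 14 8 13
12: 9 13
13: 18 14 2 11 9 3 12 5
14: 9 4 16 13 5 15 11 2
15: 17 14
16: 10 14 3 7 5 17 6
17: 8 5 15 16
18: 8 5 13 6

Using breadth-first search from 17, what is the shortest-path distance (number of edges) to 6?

2

Level 0: 17
Level 1: 5, 8, 15, 16
Level 2: 1, 3, 6, 7, 9, 10, 11, 13, 14, 18
Level 3: 2, 4, 12
6 first appears at level 2.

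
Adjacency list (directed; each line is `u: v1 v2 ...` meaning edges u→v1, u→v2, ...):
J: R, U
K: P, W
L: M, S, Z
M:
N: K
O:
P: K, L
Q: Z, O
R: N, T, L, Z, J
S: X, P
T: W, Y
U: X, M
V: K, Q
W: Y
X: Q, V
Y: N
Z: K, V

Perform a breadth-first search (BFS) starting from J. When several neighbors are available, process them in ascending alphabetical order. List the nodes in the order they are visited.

J -> R -> U -> L -> N -> T -> Z -> M -> X -> S -> K -> W -> Y -> V -> Q -> P -> O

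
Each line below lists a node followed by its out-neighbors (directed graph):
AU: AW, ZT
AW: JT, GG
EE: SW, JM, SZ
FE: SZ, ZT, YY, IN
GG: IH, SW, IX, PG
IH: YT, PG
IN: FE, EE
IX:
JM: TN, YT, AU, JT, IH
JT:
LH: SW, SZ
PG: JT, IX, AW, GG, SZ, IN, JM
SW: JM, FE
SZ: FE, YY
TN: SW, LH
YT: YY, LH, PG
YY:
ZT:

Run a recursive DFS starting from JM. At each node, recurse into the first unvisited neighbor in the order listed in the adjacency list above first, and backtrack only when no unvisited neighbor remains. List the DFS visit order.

JM TN SW FE SZ YY ZT IN EE LH YT PG JT IX AW GG IH AU

Visit JM
JM → TN
TN → SW
SW → FE
FE → SZ
SZ → YY
FE → ZT
FE → IN
IN → EE
TN → LH
JM → YT
YT → PG
PG → JT
PG → IX
PG → AW
AW → GG
GG → IH
JM → AU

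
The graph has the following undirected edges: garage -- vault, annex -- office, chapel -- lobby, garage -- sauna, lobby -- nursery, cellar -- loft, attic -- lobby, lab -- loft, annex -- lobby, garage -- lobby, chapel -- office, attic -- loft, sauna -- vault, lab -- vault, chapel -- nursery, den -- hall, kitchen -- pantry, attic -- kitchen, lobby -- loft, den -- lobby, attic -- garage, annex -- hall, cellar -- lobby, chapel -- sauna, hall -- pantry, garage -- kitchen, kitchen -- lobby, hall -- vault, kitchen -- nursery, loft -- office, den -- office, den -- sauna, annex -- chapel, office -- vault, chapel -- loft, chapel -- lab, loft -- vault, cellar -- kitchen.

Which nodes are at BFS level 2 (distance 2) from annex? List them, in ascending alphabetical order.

attic, cellar, den, garage, kitchen, lab, loft, nursery, pantry, sauna, vault

Level 0: annex
Level 1: chapel, hall, lobby, office
Level 2: attic, cellar, den, garage, kitchen, lab, loft, nursery, pantry, sauna, vault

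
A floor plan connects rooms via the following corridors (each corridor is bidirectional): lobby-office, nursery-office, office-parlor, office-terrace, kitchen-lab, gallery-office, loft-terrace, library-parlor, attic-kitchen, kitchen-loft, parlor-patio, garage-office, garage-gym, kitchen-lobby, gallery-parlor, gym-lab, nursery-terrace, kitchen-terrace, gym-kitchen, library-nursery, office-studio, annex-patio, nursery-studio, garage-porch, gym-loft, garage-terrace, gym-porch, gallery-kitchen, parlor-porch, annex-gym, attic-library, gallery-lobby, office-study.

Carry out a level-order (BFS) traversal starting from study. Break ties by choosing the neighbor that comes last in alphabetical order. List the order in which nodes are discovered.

Visit study; enqueue office → queue [office]
Visit office; enqueue terrace, studio, parlor, nursery, lobby, garage, gallery → queue [terrace, studio, parlor, nursery, lobby, garage, gallery]
Visit terrace; enqueue loft, kitchen → queue [studio, parlor, nursery, lobby, garage, gallery, loft, kitchen]
Visit studio → queue [parlor, nursery, lobby, garage, gallery, loft, kitchen]
Visit parlor; enqueue porch, patio, library → queue [nursery, lobby, garage, gallery, loft, kitchen, porch, patio, library]
Visit nursery → queue [lobby, garage, gallery, loft, kitchen, porch, patio, library]
Visit lobby → queue [garage, gallery, loft, kitchen, porch, patio, library]
Visit garage; enqueue gym → queue [gallery, loft, kitchen, porch, patio, library, gym]
Visit gallery → queue [loft, kitchen, porch, patio, library, gym]
Visit loft → queue [kitchen, porch, patio, library, gym]
Visit kitchen; enqueue lab, attic → queue [porch, patio, library, gym, lab, attic]
Visit porch → queue [patio, library, gym, lab, attic]
Visit patio; enqueue annex → queue [library, gym, lab, attic, annex]
Visit library → queue [gym, lab, attic, annex]
Visit gym → queue [lab, attic, annex]
Visit lab → queue [attic, annex]
Visit attic → queue [annex]
Visit annex → queue []

study → office → terrace → studio → parlor → nursery → lobby → garage → gallery → loft → kitchen → porch → patio → library → gym → lab → attic → annex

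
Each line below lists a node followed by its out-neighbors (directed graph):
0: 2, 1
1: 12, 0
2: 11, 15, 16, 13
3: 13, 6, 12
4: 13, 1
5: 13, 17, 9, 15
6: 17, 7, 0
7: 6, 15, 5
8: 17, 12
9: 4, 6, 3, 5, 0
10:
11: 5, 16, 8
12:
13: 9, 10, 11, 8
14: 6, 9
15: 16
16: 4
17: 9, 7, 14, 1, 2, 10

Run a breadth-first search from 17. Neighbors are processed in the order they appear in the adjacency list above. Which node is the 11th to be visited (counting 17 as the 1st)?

5

Visit 17; enqueue 9, 7, 14, 1, 2, 10 → queue [9, 7, 14, 1, 2, 10]
Visit 9; enqueue 4, 6, 3, 5, 0 → queue [7, 14, 1, 2, 10, 4, 6, 3, 5, 0]
Visit 7; enqueue 15 → queue [14, 1, 2, 10, 4, 6, 3, 5, 0, 15]
Visit 14 → queue [1, 2, 10, 4, 6, 3, 5, 0, 15]
Visit 1; enqueue 12 → queue [2, 10, 4, 6, 3, 5, 0, 15, 12]
Visit 2; enqueue 11, 16, 13 → queue [10, 4, 6, 3, 5, 0, 15, 12, 11, 16, 13]
Visit 10 → queue [4, 6, 3, 5, 0, 15, 12, 11, 16, 13]
Visit 4 → queue [6, 3, 5, 0, 15, 12, 11, 16, 13]
Visit 6 → queue [3, 5, 0, 15, 12, 11, 16, 13]
Visit 3 → queue [5, 0, 15, 12, 11, 16, 13]
Visit 5 → queue [0, 15, 12, 11, 16, 13]
Visit 0 → queue [15, 12, 11, 16, 13]
Visit 15 → queue [12, 11, 16, 13]
Visit 12 → queue [11, 16, 13]
Visit 11; enqueue 8 → queue [16, 13, 8]
Visit 16 → queue [13, 8]
Visit 13 → queue [8]
Visit 8 → queue []

Visit order: 17, 9, 7, 14, 1, 2, 10, 4, 6, 3, 5, 0, 15, 12, 11, 16, 13, 8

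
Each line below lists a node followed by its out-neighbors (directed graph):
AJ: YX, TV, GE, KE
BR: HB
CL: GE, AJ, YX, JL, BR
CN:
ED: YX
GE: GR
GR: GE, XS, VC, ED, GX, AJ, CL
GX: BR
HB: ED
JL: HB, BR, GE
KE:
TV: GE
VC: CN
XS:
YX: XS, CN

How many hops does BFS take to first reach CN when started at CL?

2

Level 0: CL
Level 1: AJ, BR, GE, JL, YX
Level 2: CN, GR, HB, KE, TV, XS
Level 3: ED, GX, VC
CN first appears at level 2.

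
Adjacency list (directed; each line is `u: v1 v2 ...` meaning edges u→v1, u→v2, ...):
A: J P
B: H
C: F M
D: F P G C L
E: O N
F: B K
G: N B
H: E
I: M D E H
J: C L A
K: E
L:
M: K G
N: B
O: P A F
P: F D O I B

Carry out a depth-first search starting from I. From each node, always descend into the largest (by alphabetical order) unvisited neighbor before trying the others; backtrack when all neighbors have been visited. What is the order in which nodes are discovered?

Visit I
I → M
M → K
K → E
E → O
O → P
P → F
F → B
B → H
P → D
D → L
D → G
G → N
D → C
O → A
A → J

I -> M -> K -> E -> O -> P -> F -> B -> H -> D -> L -> G -> N -> C -> A -> J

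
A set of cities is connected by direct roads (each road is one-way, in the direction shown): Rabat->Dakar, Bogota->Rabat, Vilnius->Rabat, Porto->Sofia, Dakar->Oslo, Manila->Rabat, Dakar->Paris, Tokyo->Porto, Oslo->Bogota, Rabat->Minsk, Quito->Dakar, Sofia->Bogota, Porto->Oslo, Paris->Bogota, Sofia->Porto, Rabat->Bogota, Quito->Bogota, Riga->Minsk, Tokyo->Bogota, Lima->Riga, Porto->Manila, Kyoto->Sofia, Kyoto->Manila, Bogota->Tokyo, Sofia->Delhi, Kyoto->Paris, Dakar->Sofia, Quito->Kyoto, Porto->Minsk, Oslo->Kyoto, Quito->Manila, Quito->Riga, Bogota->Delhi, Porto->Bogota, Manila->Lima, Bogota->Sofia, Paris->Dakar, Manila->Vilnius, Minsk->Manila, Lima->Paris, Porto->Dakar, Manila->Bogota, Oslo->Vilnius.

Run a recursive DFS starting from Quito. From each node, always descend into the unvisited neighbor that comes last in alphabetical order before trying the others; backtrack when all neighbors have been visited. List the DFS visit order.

Visit Quito
Quito → Riga
Riga → Minsk
Minsk → Manila
Manila → Vilnius
Vilnius → Rabat
Rabat → Dakar
Dakar → Sofia
Sofia → Porto
Porto → Oslo
Oslo → Kyoto
Kyoto → Paris
Paris → Bogota
Bogota → Tokyo
Bogota → Delhi
Manila → Lima

Quito Riga Minsk Manila Vilnius Rabat Dakar Sofia Porto Oslo Kyoto Paris Bogota Tokyo Delhi Lima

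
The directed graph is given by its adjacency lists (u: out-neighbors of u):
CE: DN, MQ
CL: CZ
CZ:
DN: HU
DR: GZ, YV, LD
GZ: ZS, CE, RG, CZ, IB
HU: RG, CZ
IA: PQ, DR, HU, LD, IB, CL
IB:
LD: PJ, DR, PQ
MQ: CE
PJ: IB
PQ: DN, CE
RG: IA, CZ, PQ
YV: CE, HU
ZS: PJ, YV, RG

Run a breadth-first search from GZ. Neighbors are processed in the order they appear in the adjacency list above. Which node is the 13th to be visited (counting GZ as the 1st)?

HU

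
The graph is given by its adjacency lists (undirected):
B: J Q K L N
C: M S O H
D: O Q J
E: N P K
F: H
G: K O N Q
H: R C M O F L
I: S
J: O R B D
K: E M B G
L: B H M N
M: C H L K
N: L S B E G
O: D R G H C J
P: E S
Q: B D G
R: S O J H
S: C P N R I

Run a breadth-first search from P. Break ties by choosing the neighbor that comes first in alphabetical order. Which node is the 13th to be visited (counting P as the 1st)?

H

Visit P; enqueue E, S → queue [E, S]
Visit E; enqueue K, N → queue [S, K, N]
Visit S; enqueue C, I, R → queue [K, N, C, I, R]
Visit K; enqueue B, G, M → queue [N, C, I, R, B, G, M]
Visit N; enqueue L → queue [C, I, R, B, G, M, L]
Visit C; enqueue H, O → queue [I, R, B, G, M, L, H, O]
Visit I → queue [R, B, G, M, L, H, O]
Visit R; enqueue J → queue [B, G, M, L, H, O, J]
Visit B; enqueue Q → queue [G, M, L, H, O, J, Q]
Visit G → queue [M, L, H, O, J, Q]
Visit M → queue [L, H, O, J, Q]
Visit L → queue [H, O, J, Q]
Visit H; enqueue F → queue [O, J, Q, F]
Visit O; enqueue D → queue [J, Q, F, D]
Visit J → queue [Q, F, D]
Visit Q → queue [F, D]
Visit F → queue [D]
Visit D → queue []

Visit order: P, E, S, K, N, C, I, R, B, G, M, L, H, O, J, Q, F, D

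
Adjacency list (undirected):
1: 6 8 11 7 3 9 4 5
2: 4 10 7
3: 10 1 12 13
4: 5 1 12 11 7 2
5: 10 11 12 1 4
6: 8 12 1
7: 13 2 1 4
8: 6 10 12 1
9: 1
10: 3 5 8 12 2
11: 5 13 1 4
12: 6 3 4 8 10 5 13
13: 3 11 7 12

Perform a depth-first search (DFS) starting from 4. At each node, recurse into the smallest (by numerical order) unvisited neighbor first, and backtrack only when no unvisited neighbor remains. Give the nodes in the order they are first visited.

Visit 4
4 → 1
1 → 3
3 → 10
10 → 2
2 → 7
7 → 13
13 → 11
11 → 5
5 → 12
12 → 6
6 → 8
1 → 9

4, 1, 3, 10, 2, 7, 13, 11, 5, 12, 6, 8, 9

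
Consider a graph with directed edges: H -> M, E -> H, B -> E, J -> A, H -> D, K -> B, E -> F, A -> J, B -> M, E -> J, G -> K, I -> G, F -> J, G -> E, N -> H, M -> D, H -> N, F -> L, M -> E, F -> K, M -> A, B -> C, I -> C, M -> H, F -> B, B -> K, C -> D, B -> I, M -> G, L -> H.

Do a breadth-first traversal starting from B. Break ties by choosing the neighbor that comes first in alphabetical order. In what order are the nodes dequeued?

Visit B; enqueue C, E, I, K, M → queue [C, E, I, K, M]
Visit C; enqueue D → queue [E, I, K, M, D]
Visit E; enqueue F, H, J → queue [I, K, M, D, F, H, J]
Visit I; enqueue G → queue [K, M, D, F, H, J, G]
Visit K → queue [M, D, F, H, J, G]
Visit M; enqueue A → queue [D, F, H, J, G, A]
Visit D → queue [F, H, J, G, A]
Visit F; enqueue L → queue [H, J, G, A, L]
Visit H; enqueue N → queue [J, G, A, L, N]
Visit J → queue [G, A, L, N]
Visit G → queue [A, L, N]
Visit A → queue [L, N]
Visit L → queue [N]
Visit N → queue []

B, C, E, I, K, M, D, F, H, J, G, A, L, N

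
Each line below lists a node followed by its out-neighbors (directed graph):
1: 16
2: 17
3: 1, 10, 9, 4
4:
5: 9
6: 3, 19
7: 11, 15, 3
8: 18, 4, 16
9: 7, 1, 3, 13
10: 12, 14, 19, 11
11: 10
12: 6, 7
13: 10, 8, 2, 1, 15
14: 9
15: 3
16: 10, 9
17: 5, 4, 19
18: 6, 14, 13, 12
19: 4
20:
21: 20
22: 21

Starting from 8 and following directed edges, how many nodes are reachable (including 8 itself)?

BFS from 8 visits: 8, 18, 4, 16, 6, 14, 13, 12, 10, 9, 3, 19, 2, 1, 15, 7, 11, 17, 5
Reachable nodes: 19 of 22 total.

19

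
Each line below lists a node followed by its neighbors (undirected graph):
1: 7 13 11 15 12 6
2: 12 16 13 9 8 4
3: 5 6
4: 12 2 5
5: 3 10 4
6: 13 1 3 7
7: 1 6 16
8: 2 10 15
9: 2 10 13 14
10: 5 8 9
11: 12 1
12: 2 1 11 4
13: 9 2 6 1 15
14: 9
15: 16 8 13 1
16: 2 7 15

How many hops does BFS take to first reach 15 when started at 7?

Level 0: 7
Level 1: 1, 6, 16
Level 2: 2, 3, 11, 12, 13, 15
Level 3: 4, 5, 8, 9
Level 4: 10, 14
15 first appears at level 2.

2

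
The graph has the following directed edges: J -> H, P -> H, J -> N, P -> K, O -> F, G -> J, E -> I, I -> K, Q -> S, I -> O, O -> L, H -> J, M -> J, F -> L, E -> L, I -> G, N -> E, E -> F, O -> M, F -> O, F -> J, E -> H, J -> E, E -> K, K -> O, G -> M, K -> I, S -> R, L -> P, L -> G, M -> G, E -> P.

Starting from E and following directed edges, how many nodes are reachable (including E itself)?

12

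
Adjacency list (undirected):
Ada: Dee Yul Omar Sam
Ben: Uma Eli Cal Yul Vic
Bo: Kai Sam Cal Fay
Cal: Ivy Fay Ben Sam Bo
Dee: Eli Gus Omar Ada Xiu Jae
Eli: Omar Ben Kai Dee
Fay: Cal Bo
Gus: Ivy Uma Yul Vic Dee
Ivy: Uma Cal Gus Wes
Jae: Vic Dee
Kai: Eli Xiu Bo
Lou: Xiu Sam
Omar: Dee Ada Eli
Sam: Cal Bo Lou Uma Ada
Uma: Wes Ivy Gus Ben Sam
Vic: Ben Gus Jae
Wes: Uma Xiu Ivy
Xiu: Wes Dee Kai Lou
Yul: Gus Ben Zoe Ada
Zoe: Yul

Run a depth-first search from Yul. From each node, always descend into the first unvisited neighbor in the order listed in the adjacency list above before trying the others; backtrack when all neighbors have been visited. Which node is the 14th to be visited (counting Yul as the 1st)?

Bo

Visit Yul
Yul → Gus
Gus → Ivy
Ivy → Uma
Uma → Wes
Wes → Xiu
Xiu → Dee
Dee → Eli
Eli → Omar
Omar → Ada
Ada → Sam
Sam → Cal
Cal → Fay
Fay → Bo
Bo → Kai
Cal → Ben
Ben → Vic
Vic → Jae
Sam → Lou
Yul → Zoe

Visit order: Yul, Gus, Ivy, Uma, Wes, Xiu, Dee, Eli, Omar, Ada, Sam, Cal, Fay, Bo, Kai, Ben, Vic, Jae, Lou, Zoe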